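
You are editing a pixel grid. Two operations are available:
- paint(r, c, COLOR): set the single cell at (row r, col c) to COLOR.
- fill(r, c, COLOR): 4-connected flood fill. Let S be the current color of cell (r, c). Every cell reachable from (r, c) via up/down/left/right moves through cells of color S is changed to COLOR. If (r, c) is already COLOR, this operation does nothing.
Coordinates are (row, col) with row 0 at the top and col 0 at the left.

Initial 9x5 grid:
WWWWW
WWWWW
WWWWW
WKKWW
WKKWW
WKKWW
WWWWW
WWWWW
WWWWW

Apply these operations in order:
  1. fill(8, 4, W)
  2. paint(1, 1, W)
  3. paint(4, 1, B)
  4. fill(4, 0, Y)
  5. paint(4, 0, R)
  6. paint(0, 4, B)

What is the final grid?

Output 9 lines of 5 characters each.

After op 1 fill(8,4,W) [0 cells changed]:
WWWWW
WWWWW
WWWWW
WKKWW
WKKWW
WKKWW
WWWWW
WWWWW
WWWWW
After op 2 paint(1,1,W):
WWWWW
WWWWW
WWWWW
WKKWW
WKKWW
WKKWW
WWWWW
WWWWW
WWWWW
After op 3 paint(4,1,B):
WWWWW
WWWWW
WWWWW
WKKWW
WBKWW
WKKWW
WWWWW
WWWWW
WWWWW
After op 4 fill(4,0,Y) [39 cells changed]:
YYYYY
YYYYY
YYYYY
YKKYY
YBKYY
YKKYY
YYYYY
YYYYY
YYYYY
After op 5 paint(4,0,R):
YYYYY
YYYYY
YYYYY
YKKYY
RBKYY
YKKYY
YYYYY
YYYYY
YYYYY
After op 6 paint(0,4,B):
YYYYB
YYYYY
YYYYY
YKKYY
RBKYY
YKKYY
YYYYY
YYYYY
YYYYY

Answer: YYYYB
YYYYY
YYYYY
YKKYY
RBKYY
YKKYY
YYYYY
YYYYY
YYYYY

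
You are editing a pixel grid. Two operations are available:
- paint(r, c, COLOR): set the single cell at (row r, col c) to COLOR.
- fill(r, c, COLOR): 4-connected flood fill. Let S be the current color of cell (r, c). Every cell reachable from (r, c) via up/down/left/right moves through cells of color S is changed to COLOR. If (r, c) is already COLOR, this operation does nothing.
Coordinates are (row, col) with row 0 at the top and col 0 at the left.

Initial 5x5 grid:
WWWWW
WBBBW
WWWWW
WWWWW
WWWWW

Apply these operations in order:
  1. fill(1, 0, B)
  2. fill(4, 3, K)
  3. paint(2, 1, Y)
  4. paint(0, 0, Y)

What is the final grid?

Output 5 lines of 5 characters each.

After op 1 fill(1,0,B) [22 cells changed]:
BBBBB
BBBBB
BBBBB
BBBBB
BBBBB
After op 2 fill(4,3,K) [25 cells changed]:
KKKKK
KKKKK
KKKKK
KKKKK
KKKKK
After op 3 paint(2,1,Y):
KKKKK
KKKKK
KYKKK
KKKKK
KKKKK
After op 4 paint(0,0,Y):
YKKKK
KKKKK
KYKKK
KKKKK
KKKKK

Answer: YKKKK
KKKKK
KYKKK
KKKKK
KKKKK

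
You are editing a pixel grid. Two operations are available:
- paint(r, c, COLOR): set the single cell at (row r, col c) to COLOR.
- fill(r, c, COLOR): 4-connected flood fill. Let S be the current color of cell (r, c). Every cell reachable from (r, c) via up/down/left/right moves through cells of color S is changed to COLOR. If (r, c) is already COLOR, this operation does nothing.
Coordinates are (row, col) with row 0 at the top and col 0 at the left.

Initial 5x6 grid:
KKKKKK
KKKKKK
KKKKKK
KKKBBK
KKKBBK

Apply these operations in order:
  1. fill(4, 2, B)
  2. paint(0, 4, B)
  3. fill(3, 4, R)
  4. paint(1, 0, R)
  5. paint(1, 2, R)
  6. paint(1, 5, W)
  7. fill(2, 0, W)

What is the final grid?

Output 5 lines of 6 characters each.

After op 1 fill(4,2,B) [26 cells changed]:
BBBBBB
BBBBBB
BBBBBB
BBBBBB
BBBBBB
After op 2 paint(0,4,B):
BBBBBB
BBBBBB
BBBBBB
BBBBBB
BBBBBB
After op 3 fill(3,4,R) [30 cells changed]:
RRRRRR
RRRRRR
RRRRRR
RRRRRR
RRRRRR
After op 4 paint(1,0,R):
RRRRRR
RRRRRR
RRRRRR
RRRRRR
RRRRRR
After op 5 paint(1,2,R):
RRRRRR
RRRRRR
RRRRRR
RRRRRR
RRRRRR
After op 6 paint(1,5,W):
RRRRRR
RRRRRW
RRRRRR
RRRRRR
RRRRRR
After op 7 fill(2,0,W) [29 cells changed]:
WWWWWW
WWWWWW
WWWWWW
WWWWWW
WWWWWW

Answer: WWWWWW
WWWWWW
WWWWWW
WWWWWW
WWWWWW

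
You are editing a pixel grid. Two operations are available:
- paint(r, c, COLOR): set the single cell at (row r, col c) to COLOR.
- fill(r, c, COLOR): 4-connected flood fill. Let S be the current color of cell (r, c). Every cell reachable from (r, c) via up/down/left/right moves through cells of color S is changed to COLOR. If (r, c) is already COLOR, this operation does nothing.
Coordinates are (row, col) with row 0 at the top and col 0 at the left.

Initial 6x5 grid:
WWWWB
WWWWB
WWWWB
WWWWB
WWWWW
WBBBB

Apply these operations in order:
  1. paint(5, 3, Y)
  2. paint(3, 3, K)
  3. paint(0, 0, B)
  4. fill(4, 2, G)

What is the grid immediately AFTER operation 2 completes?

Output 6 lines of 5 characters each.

After op 1 paint(5,3,Y):
WWWWB
WWWWB
WWWWB
WWWWB
WWWWW
WBBYB
After op 2 paint(3,3,K):
WWWWB
WWWWB
WWWWB
WWWKB
WWWWW
WBBYB

Answer: WWWWB
WWWWB
WWWWB
WWWKB
WWWWW
WBBYB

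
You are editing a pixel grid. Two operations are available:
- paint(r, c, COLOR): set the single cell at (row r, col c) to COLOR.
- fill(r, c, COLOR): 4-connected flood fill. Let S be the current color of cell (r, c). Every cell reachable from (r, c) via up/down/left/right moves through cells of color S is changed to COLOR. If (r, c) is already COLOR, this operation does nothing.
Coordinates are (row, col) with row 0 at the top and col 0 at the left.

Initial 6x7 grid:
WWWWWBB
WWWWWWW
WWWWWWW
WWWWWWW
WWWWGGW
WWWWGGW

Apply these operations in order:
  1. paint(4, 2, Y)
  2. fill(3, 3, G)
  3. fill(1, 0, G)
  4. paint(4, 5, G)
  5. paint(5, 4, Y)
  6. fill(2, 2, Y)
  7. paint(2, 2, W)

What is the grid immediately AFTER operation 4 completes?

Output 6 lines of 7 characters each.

After op 1 paint(4,2,Y):
WWWWWBB
WWWWWWW
WWWWWWW
WWWWWWW
WWYWGGW
WWWWGGW
After op 2 fill(3,3,G) [35 cells changed]:
GGGGGBB
GGGGGGG
GGGGGGG
GGGGGGG
GGYGGGG
GGGGGGG
After op 3 fill(1,0,G) [0 cells changed]:
GGGGGBB
GGGGGGG
GGGGGGG
GGGGGGG
GGYGGGG
GGGGGGG
After op 4 paint(4,5,G):
GGGGGBB
GGGGGGG
GGGGGGG
GGGGGGG
GGYGGGG
GGGGGGG

Answer: GGGGGBB
GGGGGGG
GGGGGGG
GGGGGGG
GGYGGGG
GGGGGGG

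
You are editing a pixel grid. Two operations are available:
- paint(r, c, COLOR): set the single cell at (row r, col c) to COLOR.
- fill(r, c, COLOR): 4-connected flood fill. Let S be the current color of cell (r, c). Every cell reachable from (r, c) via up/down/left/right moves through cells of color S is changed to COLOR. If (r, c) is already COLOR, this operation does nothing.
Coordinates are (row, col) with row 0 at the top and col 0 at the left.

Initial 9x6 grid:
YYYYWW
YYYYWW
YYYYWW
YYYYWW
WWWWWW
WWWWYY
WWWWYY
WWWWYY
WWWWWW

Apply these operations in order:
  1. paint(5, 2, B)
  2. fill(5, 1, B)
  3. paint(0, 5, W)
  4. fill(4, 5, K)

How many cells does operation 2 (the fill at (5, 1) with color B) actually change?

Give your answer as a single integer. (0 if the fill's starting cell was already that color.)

After op 1 paint(5,2,B):
YYYYWW
YYYYWW
YYYYWW
YYYYWW
WWWWWW
WWBWYY
WWWWYY
WWWWYY
WWWWWW
After op 2 fill(5,1,B) [31 cells changed]:
YYYYBB
YYYYBB
YYYYBB
YYYYBB
BBBBBB
BBBBYY
BBBBYY
BBBBYY
BBBBBB

Answer: 31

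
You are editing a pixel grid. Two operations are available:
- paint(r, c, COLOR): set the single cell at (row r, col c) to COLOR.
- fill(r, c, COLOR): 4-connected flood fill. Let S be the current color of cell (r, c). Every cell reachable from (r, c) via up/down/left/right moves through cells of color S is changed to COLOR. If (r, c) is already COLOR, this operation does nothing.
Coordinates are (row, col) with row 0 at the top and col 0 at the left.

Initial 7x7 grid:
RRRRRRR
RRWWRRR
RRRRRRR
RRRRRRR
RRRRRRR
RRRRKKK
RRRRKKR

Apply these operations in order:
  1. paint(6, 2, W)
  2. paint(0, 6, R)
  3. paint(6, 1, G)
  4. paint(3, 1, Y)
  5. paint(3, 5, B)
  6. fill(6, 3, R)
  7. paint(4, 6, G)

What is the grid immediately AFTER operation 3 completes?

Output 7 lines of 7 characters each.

Answer: RRRRRRR
RRWWRRR
RRRRRRR
RRRRRRR
RRRRRRR
RRRRKKK
RGWRKKR

Derivation:
After op 1 paint(6,2,W):
RRRRRRR
RRWWRRR
RRRRRRR
RRRRRRR
RRRRRRR
RRRRKKK
RRWRKKR
After op 2 paint(0,6,R):
RRRRRRR
RRWWRRR
RRRRRRR
RRRRRRR
RRRRRRR
RRRRKKK
RRWRKKR
After op 3 paint(6,1,G):
RRRRRRR
RRWWRRR
RRRRRRR
RRRRRRR
RRRRRRR
RRRRKKK
RGWRKKR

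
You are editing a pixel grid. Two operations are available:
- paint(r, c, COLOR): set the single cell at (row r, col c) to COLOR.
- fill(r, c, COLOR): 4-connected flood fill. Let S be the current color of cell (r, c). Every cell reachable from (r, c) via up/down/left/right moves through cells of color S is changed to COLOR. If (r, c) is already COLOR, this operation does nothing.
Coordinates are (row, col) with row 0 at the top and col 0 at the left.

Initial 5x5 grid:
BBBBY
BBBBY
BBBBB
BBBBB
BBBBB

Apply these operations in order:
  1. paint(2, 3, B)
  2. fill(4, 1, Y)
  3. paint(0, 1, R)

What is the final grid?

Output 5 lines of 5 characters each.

Answer: YRYYY
YYYYY
YYYYY
YYYYY
YYYYY

Derivation:
After op 1 paint(2,3,B):
BBBBY
BBBBY
BBBBB
BBBBB
BBBBB
After op 2 fill(4,1,Y) [23 cells changed]:
YYYYY
YYYYY
YYYYY
YYYYY
YYYYY
After op 3 paint(0,1,R):
YRYYY
YYYYY
YYYYY
YYYYY
YYYYY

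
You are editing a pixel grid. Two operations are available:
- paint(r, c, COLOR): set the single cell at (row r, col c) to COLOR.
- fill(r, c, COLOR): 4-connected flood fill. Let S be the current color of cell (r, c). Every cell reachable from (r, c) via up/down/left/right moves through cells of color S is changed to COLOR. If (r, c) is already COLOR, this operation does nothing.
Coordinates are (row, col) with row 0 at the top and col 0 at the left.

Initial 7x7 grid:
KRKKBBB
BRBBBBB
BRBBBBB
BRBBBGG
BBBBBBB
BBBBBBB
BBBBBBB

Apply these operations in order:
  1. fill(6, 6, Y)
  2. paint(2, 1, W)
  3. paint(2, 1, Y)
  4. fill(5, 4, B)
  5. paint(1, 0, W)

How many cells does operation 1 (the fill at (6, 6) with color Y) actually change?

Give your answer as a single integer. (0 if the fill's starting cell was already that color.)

After op 1 fill(6,6,Y) [40 cells changed]:
KRKKYYY
YRYYYYY
YRYYYYY
YRYYYGG
YYYYYYY
YYYYYYY
YYYYYYY

Answer: 40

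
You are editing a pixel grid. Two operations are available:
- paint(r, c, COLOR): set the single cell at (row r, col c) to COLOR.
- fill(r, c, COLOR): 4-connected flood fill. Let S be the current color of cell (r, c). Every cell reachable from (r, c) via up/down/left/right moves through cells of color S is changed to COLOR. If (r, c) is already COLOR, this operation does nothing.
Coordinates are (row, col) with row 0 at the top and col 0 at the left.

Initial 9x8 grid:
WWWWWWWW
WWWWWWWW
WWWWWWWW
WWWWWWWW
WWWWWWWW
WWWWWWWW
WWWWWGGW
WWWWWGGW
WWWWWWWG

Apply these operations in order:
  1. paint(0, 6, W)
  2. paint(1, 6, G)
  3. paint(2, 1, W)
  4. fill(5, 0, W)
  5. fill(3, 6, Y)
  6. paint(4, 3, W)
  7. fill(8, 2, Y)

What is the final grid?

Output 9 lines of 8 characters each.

Answer: YYYYYYYY
YYYYYYGY
YYYYYYYY
YYYYYYYY
YYYWYYYY
YYYYYYYY
YYYYYGGY
YYYYYGGY
YYYYYYYG

Derivation:
After op 1 paint(0,6,W):
WWWWWWWW
WWWWWWWW
WWWWWWWW
WWWWWWWW
WWWWWWWW
WWWWWWWW
WWWWWGGW
WWWWWGGW
WWWWWWWG
After op 2 paint(1,6,G):
WWWWWWWW
WWWWWWGW
WWWWWWWW
WWWWWWWW
WWWWWWWW
WWWWWWWW
WWWWWGGW
WWWWWGGW
WWWWWWWG
After op 3 paint(2,1,W):
WWWWWWWW
WWWWWWGW
WWWWWWWW
WWWWWWWW
WWWWWWWW
WWWWWWWW
WWWWWGGW
WWWWWGGW
WWWWWWWG
After op 4 fill(5,0,W) [0 cells changed]:
WWWWWWWW
WWWWWWGW
WWWWWWWW
WWWWWWWW
WWWWWWWW
WWWWWWWW
WWWWWGGW
WWWWWGGW
WWWWWWWG
After op 5 fill(3,6,Y) [66 cells changed]:
YYYYYYYY
YYYYYYGY
YYYYYYYY
YYYYYYYY
YYYYYYYY
YYYYYYYY
YYYYYGGY
YYYYYGGY
YYYYYYYG
After op 6 paint(4,3,W):
YYYYYYYY
YYYYYYGY
YYYYYYYY
YYYYYYYY
YYYWYYYY
YYYYYYYY
YYYYYGGY
YYYYYGGY
YYYYYYYG
After op 7 fill(8,2,Y) [0 cells changed]:
YYYYYYYY
YYYYYYGY
YYYYYYYY
YYYYYYYY
YYYWYYYY
YYYYYYYY
YYYYYGGY
YYYYYGGY
YYYYYYYG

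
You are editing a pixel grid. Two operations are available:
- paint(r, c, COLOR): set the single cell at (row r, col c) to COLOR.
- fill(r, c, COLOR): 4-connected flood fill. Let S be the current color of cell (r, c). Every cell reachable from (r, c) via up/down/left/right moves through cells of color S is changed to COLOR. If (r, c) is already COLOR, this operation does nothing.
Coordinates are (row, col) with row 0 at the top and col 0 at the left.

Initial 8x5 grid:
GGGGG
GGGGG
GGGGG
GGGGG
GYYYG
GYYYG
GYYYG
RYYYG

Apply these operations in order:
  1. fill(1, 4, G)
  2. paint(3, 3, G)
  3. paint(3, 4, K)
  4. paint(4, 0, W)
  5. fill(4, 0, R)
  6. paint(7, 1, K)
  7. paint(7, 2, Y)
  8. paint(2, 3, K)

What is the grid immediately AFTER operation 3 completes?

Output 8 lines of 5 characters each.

After op 1 fill(1,4,G) [0 cells changed]:
GGGGG
GGGGG
GGGGG
GGGGG
GYYYG
GYYYG
GYYYG
RYYYG
After op 2 paint(3,3,G):
GGGGG
GGGGG
GGGGG
GGGGG
GYYYG
GYYYG
GYYYG
RYYYG
After op 3 paint(3,4,K):
GGGGG
GGGGG
GGGGG
GGGGK
GYYYG
GYYYG
GYYYG
RYYYG

Answer: GGGGG
GGGGG
GGGGG
GGGGK
GYYYG
GYYYG
GYYYG
RYYYG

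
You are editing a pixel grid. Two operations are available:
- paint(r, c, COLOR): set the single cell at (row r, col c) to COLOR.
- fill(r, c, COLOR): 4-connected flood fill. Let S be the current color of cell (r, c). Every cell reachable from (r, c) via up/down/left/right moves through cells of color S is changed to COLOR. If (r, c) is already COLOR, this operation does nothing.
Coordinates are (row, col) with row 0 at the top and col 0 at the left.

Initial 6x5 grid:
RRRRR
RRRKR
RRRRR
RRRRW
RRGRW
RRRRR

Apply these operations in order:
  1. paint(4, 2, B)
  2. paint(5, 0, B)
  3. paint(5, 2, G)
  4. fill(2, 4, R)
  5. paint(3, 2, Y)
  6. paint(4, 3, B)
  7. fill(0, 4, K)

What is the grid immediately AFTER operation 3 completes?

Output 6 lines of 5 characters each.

After op 1 paint(4,2,B):
RRRRR
RRRKR
RRRRR
RRRRW
RRBRW
RRRRR
After op 2 paint(5,0,B):
RRRRR
RRRKR
RRRRR
RRRRW
RRBRW
BRRRR
After op 3 paint(5,2,G):
RRRRR
RRRKR
RRRRR
RRRRW
RRBRW
BRGRR

Answer: RRRRR
RRRKR
RRRRR
RRRRW
RRBRW
BRGRR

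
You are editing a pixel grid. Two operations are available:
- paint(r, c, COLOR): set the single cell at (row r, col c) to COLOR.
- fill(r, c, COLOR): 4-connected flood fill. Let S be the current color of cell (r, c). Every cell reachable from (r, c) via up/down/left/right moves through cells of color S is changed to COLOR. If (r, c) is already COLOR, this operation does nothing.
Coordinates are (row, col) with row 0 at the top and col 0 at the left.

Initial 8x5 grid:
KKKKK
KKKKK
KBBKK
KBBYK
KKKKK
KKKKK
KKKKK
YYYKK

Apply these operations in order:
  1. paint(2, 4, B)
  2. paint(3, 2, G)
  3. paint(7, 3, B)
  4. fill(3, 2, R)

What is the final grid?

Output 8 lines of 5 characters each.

Answer: KKKKK
KKKKK
KBBKB
KBRYK
KKKKK
KKKKK
KKKKK
YYYBK

Derivation:
After op 1 paint(2,4,B):
KKKKK
KKKKK
KBBKB
KBBYK
KKKKK
KKKKK
KKKKK
YYYKK
After op 2 paint(3,2,G):
KKKKK
KKKKK
KBBKB
KBGYK
KKKKK
KKKKK
KKKKK
YYYKK
After op 3 paint(7,3,B):
KKKKK
KKKKK
KBBKB
KBGYK
KKKKK
KKKKK
KKKKK
YYYBK
After op 4 fill(3,2,R) [1 cells changed]:
KKKKK
KKKKK
KBBKB
KBRYK
KKKKK
KKKKK
KKKKK
YYYBK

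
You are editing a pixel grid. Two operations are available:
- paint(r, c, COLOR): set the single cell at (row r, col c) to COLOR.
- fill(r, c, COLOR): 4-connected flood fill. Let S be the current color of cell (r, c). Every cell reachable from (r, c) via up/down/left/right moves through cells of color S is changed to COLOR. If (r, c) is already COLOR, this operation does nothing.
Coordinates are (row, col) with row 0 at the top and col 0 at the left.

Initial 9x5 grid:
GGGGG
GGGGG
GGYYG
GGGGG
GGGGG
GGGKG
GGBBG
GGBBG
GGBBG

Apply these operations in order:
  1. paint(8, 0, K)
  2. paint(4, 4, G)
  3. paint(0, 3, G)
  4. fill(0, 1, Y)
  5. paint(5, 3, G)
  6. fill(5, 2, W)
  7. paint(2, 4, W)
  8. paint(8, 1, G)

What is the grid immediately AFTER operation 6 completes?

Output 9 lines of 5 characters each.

Answer: WWWWW
WWWWW
WWWWW
WWWWW
WWWWW
WWWGW
WWBBW
WWBBW
KWBBW

Derivation:
After op 1 paint(8,0,K):
GGGGG
GGGGG
GGYYG
GGGGG
GGGGG
GGGKG
GGBBG
GGBBG
KGBBG
After op 2 paint(4,4,G):
GGGGG
GGGGG
GGYYG
GGGGG
GGGGG
GGGKG
GGBBG
GGBBG
KGBBG
After op 3 paint(0,3,G):
GGGGG
GGGGG
GGYYG
GGGGG
GGGGG
GGGKG
GGBBG
GGBBG
KGBBG
After op 4 fill(0,1,Y) [35 cells changed]:
YYYYY
YYYYY
YYYYY
YYYYY
YYYYY
YYYKY
YYBBY
YYBBY
KYBBY
After op 5 paint(5,3,G):
YYYYY
YYYYY
YYYYY
YYYYY
YYYYY
YYYGY
YYBBY
YYBBY
KYBBY
After op 6 fill(5,2,W) [37 cells changed]:
WWWWW
WWWWW
WWWWW
WWWWW
WWWWW
WWWGW
WWBBW
WWBBW
KWBBW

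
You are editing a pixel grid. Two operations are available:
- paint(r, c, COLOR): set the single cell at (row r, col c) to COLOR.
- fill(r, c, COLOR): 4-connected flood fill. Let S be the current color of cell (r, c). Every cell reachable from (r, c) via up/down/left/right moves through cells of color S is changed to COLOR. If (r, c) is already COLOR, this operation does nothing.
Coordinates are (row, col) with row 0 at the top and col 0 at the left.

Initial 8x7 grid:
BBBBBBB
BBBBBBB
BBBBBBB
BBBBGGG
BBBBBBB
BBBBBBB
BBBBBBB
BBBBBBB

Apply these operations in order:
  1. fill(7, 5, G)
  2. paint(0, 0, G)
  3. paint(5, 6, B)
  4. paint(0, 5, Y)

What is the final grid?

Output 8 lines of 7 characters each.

Answer: GGGGGYG
GGGGGGG
GGGGGGG
GGGGGGG
GGGGGGG
GGGGGGB
GGGGGGG
GGGGGGG

Derivation:
After op 1 fill(7,5,G) [53 cells changed]:
GGGGGGG
GGGGGGG
GGGGGGG
GGGGGGG
GGGGGGG
GGGGGGG
GGGGGGG
GGGGGGG
After op 2 paint(0,0,G):
GGGGGGG
GGGGGGG
GGGGGGG
GGGGGGG
GGGGGGG
GGGGGGG
GGGGGGG
GGGGGGG
After op 3 paint(5,6,B):
GGGGGGG
GGGGGGG
GGGGGGG
GGGGGGG
GGGGGGG
GGGGGGB
GGGGGGG
GGGGGGG
After op 4 paint(0,5,Y):
GGGGGYG
GGGGGGG
GGGGGGG
GGGGGGG
GGGGGGG
GGGGGGB
GGGGGGG
GGGGGGG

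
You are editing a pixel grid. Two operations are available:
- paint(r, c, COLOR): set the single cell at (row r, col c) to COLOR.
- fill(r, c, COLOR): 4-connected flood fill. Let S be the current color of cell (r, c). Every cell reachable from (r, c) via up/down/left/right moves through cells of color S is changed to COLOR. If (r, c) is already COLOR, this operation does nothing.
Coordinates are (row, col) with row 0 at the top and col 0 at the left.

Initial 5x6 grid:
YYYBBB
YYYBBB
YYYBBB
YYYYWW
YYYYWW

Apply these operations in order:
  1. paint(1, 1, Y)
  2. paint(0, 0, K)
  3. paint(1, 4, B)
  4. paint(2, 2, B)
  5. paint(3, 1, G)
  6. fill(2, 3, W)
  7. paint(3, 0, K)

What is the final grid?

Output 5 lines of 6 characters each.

After op 1 paint(1,1,Y):
YYYBBB
YYYBBB
YYYBBB
YYYYWW
YYYYWW
After op 2 paint(0,0,K):
KYYBBB
YYYBBB
YYYBBB
YYYYWW
YYYYWW
After op 3 paint(1,4,B):
KYYBBB
YYYBBB
YYYBBB
YYYYWW
YYYYWW
After op 4 paint(2,2,B):
KYYBBB
YYYBBB
YYBBBB
YYYYWW
YYYYWW
After op 5 paint(3,1,G):
KYYBBB
YYYBBB
YYBBBB
YGYYWW
YYYYWW
After op 6 fill(2,3,W) [10 cells changed]:
KYYWWW
YYYWWW
YYWWWW
YGYYWW
YYYYWW
After op 7 paint(3,0,K):
KYYWWW
YYYWWW
YYWWWW
KGYYWW
YYYYWW

Answer: KYYWWW
YYYWWW
YYWWWW
KGYYWW
YYYYWW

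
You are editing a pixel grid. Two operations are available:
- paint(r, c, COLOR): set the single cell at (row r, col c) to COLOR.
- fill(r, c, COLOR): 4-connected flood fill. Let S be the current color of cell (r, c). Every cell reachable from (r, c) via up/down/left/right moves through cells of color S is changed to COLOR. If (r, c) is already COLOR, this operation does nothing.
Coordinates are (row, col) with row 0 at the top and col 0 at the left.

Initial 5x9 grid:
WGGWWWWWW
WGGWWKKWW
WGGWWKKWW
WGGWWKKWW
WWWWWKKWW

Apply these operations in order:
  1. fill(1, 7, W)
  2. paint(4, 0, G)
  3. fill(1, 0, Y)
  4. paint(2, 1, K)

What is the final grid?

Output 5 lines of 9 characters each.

After op 1 fill(1,7,W) [0 cells changed]:
WGGWWWWWW
WGGWWKKWW
WGGWWKKWW
WGGWWKKWW
WWWWWKKWW
After op 2 paint(4,0,G):
WGGWWWWWW
WGGWWKKWW
WGGWWKKWW
WGGWWKKWW
GWWWWKKWW
After op 3 fill(1,0,Y) [4 cells changed]:
YGGWWWWWW
YGGWWKKWW
YGGWWKKWW
YGGWWKKWW
GWWWWKKWW
After op 4 paint(2,1,K):
YGGWWWWWW
YGGWWKKWW
YKGWWKKWW
YGGWWKKWW
GWWWWKKWW

Answer: YGGWWWWWW
YGGWWKKWW
YKGWWKKWW
YGGWWKKWW
GWWWWKKWW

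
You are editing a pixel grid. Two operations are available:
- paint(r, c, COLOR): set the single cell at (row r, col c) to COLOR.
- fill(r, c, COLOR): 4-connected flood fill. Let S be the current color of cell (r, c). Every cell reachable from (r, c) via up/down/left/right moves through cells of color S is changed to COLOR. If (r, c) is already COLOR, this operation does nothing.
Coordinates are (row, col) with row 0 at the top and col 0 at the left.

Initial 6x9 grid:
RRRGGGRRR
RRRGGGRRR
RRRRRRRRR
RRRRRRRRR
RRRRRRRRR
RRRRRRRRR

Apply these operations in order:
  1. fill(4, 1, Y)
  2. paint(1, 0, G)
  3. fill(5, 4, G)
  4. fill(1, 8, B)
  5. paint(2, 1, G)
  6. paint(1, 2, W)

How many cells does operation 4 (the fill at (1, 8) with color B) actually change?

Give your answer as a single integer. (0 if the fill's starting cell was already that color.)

Answer: 54

Derivation:
After op 1 fill(4,1,Y) [48 cells changed]:
YYYGGGYYY
YYYGGGYYY
YYYYYYYYY
YYYYYYYYY
YYYYYYYYY
YYYYYYYYY
After op 2 paint(1,0,G):
YYYGGGYYY
GYYGGGYYY
YYYYYYYYY
YYYYYYYYY
YYYYYYYYY
YYYYYYYYY
After op 3 fill(5,4,G) [47 cells changed]:
GGGGGGGGG
GGGGGGGGG
GGGGGGGGG
GGGGGGGGG
GGGGGGGGG
GGGGGGGGG
After op 4 fill(1,8,B) [54 cells changed]:
BBBBBBBBB
BBBBBBBBB
BBBBBBBBB
BBBBBBBBB
BBBBBBBBB
BBBBBBBBB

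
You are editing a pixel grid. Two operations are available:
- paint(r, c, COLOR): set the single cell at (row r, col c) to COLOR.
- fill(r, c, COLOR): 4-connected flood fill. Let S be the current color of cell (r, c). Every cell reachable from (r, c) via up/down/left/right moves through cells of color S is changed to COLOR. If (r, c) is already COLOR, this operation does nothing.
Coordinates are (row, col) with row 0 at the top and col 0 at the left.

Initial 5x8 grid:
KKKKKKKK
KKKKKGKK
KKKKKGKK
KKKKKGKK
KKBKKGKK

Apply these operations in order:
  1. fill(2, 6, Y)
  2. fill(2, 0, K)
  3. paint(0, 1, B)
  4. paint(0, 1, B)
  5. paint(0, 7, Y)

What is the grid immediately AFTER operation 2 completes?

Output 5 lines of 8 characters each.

Answer: KKKKKKKK
KKKKKGKK
KKKKKGKK
KKKKKGKK
KKBKKGKK

Derivation:
After op 1 fill(2,6,Y) [35 cells changed]:
YYYYYYYY
YYYYYGYY
YYYYYGYY
YYYYYGYY
YYBYYGYY
After op 2 fill(2,0,K) [35 cells changed]:
KKKKKKKK
KKKKKGKK
KKKKKGKK
KKKKKGKK
KKBKKGKK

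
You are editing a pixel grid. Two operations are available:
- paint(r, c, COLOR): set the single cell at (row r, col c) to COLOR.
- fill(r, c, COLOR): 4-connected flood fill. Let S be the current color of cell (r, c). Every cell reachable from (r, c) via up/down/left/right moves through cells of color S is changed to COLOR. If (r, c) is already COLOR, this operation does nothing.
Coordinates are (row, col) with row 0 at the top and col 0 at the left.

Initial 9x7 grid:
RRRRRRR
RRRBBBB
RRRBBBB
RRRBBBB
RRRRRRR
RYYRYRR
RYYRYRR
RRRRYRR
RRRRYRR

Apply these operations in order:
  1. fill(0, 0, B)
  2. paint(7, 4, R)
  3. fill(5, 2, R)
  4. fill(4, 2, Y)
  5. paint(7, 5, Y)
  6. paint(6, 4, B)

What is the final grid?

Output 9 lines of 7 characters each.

Answer: YYYYYYY
YYYYYYY
YYYYYYY
YYYYYYY
YYYYYYY
YRRYYYY
YRRYBYY
YYYYRYY
YYYYYYY

Derivation:
After op 1 fill(0,0,B) [43 cells changed]:
BBBBBBB
BBBBBBB
BBBBBBB
BBBBBBB
BBBBBBB
BYYBYBB
BYYBYBB
BBBBYBB
BBBBYBB
After op 2 paint(7,4,R):
BBBBBBB
BBBBBBB
BBBBBBB
BBBBBBB
BBBBBBB
BYYBYBB
BYYBYBB
BBBBRBB
BBBBYBB
After op 3 fill(5,2,R) [4 cells changed]:
BBBBBBB
BBBBBBB
BBBBBBB
BBBBBBB
BBBBBBB
BRRBYBB
BRRBYBB
BBBBRBB
BBBBYBB
After op 4 fill(4,2,Y) [55 cells changed]:
YYYYYYY
YYYYYYY
YYYYYYY
YYYYYYY
YYYYYYY
YRRYYYY
YRRYYYY
YYYYRYY
YYYYYYY
After op 5 paint(7,5,Y):
YYYYYYY
YYYYYYY
YYYYYYY
YYYYYYY
YYYYYYY
YRRYYYY
YRRYYYY
YYYYRYY
YYYYYYY
After op 6 paint(6,4,B):
YYYYYYY
YYYYYYY
YYYYYYY
YYYYYYY
YYYYYYY
YRRYYYY
YRRYBYY
YYYYRYY
YYYYYYY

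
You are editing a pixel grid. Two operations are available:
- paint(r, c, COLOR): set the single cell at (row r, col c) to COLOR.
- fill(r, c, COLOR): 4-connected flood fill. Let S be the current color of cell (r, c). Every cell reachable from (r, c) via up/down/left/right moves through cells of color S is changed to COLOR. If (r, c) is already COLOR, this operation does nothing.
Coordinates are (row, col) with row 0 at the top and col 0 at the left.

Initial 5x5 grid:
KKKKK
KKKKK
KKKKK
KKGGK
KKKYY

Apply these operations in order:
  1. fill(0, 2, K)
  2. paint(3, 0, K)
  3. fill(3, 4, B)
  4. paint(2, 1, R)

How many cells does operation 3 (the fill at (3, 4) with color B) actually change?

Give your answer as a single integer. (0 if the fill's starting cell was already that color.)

Answer: 21

Derivation:
After op 1 fill(0,2,K) [0 cells changed]:
KKKKK
KKKKK
KKKKK
KKGGK
KKKYY
After op 2 paint(3,0,K):
KKKKK
KKKKK
KKKKK
KKGGK
KKKYY
After op 3 fill(3,4,B) [21 cells changed]:
BBBBB
BBBBB
BBBBB
BBGGB
BBBYY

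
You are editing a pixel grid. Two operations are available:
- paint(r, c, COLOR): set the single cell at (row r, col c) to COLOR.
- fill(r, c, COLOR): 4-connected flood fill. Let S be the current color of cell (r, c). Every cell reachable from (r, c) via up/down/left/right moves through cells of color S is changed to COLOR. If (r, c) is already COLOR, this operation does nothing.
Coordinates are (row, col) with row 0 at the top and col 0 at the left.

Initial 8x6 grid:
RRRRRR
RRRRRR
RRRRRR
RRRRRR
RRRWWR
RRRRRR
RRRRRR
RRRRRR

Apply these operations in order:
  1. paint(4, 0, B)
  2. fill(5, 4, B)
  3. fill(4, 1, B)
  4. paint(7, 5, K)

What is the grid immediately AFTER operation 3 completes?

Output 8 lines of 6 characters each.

Answer: BBBBBB
BBBBBB
BBBBBB
BBBBBB
BBBWWB
BBBBBB
BBBBBB
BBBBBB

Derivation:
After op 1 paint(4,0,B):
RRRRRR
RRRRRR
RRRRRR
RRRRRR
BRRWWR
RRRRRR
RRRRRR
RRRRRR
After op 2 fill(5,4,B) [45 cells changed]:
BBBBBB
BBBBBB
BBBBBB
BBBBBB
BBBWWB
BBBBBB
BBBBBB
BBBBBB
After op 3 fill(4,1,B) [0 cells changed]:
BBBBBB
BBBBBB
BBBBBB
BBBBBB
BBBWWB
BBBBBB
BBBBBB
BBBBBB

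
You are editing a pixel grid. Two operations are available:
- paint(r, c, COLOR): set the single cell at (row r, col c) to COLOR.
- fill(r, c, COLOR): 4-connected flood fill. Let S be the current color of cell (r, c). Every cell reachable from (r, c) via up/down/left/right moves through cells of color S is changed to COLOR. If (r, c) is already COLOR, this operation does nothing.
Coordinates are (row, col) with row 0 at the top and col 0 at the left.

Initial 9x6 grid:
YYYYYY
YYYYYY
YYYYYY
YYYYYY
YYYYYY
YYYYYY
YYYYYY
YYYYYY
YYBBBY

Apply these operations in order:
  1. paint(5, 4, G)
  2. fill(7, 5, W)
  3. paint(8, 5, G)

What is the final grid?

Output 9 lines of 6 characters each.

Answer: WWWWWW
WWWWWW
WWWWWW
WWWWWW
WWWWWW
WWWWGW
WWWWWW
WWWWWW
WWBBBG

Derivation:
After op 1 paint(5,4,G):
YYYYYY
YYYYYY
YYYYYY
YYYYYY
YYYYYY
YYYYGY
YYYYYY
YYYYYY
YYBBBY
After op 2 fill(7,5,W) [50 cells changed]:
WWWWWW
WWWWWW
WWWWWW
WWWWWW
WWWWWW
WWWWGW
WWWWWW
WWWWWW
WWBBBW
After op 3 paint(8,5,G):
WWWWWW
WWWWWW
WWWWWW
WWWWWW
WWWWWW
WWWWGW
WWWWWW
WWWWWW
WWBBBG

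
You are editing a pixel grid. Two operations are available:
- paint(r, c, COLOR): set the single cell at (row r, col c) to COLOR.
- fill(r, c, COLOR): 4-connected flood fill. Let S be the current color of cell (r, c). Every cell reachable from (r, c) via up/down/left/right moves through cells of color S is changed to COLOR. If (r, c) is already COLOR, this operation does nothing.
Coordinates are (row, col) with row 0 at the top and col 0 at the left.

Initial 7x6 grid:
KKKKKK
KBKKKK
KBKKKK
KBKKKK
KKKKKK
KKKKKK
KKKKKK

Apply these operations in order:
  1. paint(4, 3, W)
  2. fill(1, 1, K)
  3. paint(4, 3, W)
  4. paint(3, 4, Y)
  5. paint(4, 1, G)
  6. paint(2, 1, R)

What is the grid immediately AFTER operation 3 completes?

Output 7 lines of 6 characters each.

After op 1 paint(4,3,W):
KKKKKK
KBKKKK
KBKKKK
KBKKKK
KKKWKK
KKKKKK
KKKKKK
After op 2 fill(1,1,K) [3 cells changed]:
KKKKKK
KKKKKK
KKKKKK
KKKKKK
KKKWKK
KKKKKK
KKKKKK
After op 3 paint(4,3,W):
KKKKKK
KKKKKK
KKKKKK
KKKKKK
KKKWKK
KKKKKK
KKKKKK

Answer: KKKKKK
KKKKKK
KKKKKK
KKKKKK
KKKWKK
KKKKKK
KKKKKK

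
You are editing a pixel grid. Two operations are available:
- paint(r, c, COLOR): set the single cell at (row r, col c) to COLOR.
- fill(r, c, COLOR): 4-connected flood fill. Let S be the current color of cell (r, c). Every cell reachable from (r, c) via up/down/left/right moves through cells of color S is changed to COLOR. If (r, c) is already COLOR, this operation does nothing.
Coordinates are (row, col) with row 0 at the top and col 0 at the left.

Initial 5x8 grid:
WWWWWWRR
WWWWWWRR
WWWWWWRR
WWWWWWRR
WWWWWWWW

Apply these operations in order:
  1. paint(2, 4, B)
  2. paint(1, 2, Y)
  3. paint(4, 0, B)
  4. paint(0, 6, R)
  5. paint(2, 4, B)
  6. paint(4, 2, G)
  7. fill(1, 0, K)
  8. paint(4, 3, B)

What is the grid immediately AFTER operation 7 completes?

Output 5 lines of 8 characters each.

Answer: KKKKKKRR
KKYKKKRR
KKKKBKRR
KKKKKKRR
BKGKKKKK

Derivation:
After op 1 paint(2,4,B):
WWWWWWRR
WWWWWWRR
WWWWBWRR
WWWWWWRR
WWWWWWWW
After op 2 paint(1,2,Y):
WWWWWWRR
WWYWWWRR
WWWWBWRR
WWWWWWRR
WWWWWWWW
After op 3 paint(4,0,B):
WWWWWWRR
WWYWWWRR
WWWWBWRR
WWWWWWRR
BWWWWWWW
After op 4 paint(0,6,R):
WWWWWWRR
WWYWWWRR
WWWWBWRR
WWWWWWRR
BWWWWWWW
After op 5 paint(2,4,B):
WWWWWWRR
WWYWWWRR
WWWWBWRR
WWWWWWRR
BWWWWWWW
After op 6 paint(4,2,G):
WWWWWWRR
WWYWWWRR
WWWWBWRR
WWWWWWRR
BWGWWWWW
After op 7 fill(1,0,K) [28 cells changed]:
KKKKKKRR
KKYKKKRR
KKKKBKRR
KKKKKKRR
BKGKKKKK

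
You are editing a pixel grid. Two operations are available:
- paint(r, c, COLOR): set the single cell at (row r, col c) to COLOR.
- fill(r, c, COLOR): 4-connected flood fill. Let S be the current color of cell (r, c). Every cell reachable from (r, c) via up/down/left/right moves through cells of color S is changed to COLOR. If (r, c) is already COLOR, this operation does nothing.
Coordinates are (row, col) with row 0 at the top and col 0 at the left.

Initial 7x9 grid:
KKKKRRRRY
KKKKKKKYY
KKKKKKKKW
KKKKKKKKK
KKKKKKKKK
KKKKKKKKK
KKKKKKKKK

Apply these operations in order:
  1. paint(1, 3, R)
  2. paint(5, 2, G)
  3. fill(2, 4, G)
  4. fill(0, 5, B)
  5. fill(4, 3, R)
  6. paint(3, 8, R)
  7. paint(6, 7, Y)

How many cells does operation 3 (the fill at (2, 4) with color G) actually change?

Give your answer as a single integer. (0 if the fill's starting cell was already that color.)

After op 1 paint(1,3,R):
KKKKRRRRY
KKKRKKKYY
KKKKKKKKW
KKKKKKKKK
KKKKKKKKK
KKKKKKKKK
KKKKKKKKK
After op 2 paint(5,2,G):
KKKKRRRRY
KKKRKKKYY
KKKKKKKKW
KKKKKKKKK
KKKKKKKKK
KKGKKKKKK
KKKKKKKKK
After op 3 fill(2,4,G) [53 cells changed]:
GGGGRRRRY
GGGRGGGYY
GGGGGGGGW
GGGGGGGGG
GGGGGGGGG
GGGGGGGGG
GGGGGGGGG

Answer: 53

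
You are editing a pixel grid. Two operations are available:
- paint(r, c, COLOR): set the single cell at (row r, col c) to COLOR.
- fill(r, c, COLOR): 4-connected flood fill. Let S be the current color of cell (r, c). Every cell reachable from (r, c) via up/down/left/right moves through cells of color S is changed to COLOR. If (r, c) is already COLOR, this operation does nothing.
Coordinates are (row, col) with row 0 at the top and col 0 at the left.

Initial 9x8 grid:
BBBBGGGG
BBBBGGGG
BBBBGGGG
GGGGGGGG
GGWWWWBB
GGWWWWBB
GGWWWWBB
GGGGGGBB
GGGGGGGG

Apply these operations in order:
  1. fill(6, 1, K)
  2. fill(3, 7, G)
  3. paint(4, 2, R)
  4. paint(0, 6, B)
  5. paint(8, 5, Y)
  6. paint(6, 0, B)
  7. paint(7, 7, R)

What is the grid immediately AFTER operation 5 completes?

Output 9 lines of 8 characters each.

Answer: BBBBGGBG
BBBBGGGG
BBBBGGGG
GGGGGGGG
GGRWWWBB
GGWWWWBB
GGWWWWBB
GGGGGGBB
GGGGGYGG

Derivation:
After op 1 fill(6,1,K) [40 cells changed]:
BBBBKKKK
BBBBKKKK
BBBBKKKK
KKKKKKKK
KKWWWWBB
KKWWWWBB
KKWWWWBB
KKKKKKBB
KKKKKKKK
After op 2 fill(3,7,G) [40 cells changed]:
BBBBGGGG
BBBBGGGG
BBBBGGGG
GGGGGGGG
GGWWWWBB
GGWWWWBB
GGWWWWBB
GGGGGGBB
GGGGGGGG
After op 3 paint(4,2,R):
BBBBGGGG
BBBBGGGG
BBBBGGGG
GGGGGGGG
GGRWWWBB
GGWWWWBB
GGWWWWBB
GGGGGGBB
GGGGGGGG
After op 4 paint(0,6,B):
BBBBGGBG
BBBBGGGG
BBBBGGGG
GGGGGGGG
GGRWWWBB
GGWWWWBB
GGWWWWBB
GGGGGGBB
GGGGGGGG
After op 5 paint(8,5,Y):
BBBBGGBG
BBBBGGGG
BBBBGGGG
GGGGGGGG
GGRWWWBB
GGWWWWBB
GGWWWWBB
GGGGGGBB
GGGGGYGG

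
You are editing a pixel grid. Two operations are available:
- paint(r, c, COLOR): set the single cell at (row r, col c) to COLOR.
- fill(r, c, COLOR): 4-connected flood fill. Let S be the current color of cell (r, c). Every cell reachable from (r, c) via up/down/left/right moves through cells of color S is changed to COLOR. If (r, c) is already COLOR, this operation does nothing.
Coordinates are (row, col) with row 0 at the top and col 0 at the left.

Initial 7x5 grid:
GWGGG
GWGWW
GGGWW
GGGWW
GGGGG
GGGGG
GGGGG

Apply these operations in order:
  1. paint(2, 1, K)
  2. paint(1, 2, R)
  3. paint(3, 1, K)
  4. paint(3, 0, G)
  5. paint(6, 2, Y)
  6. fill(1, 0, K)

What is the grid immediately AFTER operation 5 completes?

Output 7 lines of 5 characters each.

After op 1 paint(2,1,K):
GWGGG
GWGWW
GKGWW
GGGWW
GGGGG
GGGGG
GGGGG
After op 2 paint(1,2,R):
GWGGG
GWRWW
GKGWW
GGGWW
GGGGG
GGGGG
GGGGG
After op 3 paint(3,1,K):
GWGGG
GWRWW
GKGWW
GKGWW
GGGGG
GGGGG
GGGGG
After op 4 paint(3,0,G):
GWGGG
GWRWW
GKGWW
GKGWW
GGGGG
GGGGG
GGGGG
After op 5 paint(6,2,Y):
GWGGG
GWRWW
GKGWW
GKGWW
GGGGG
GGGGG
GGYGG

Answer: GWGGG
GWRWW
GKGWW
GKGWW
GGGGG
GGGGG
GGYGG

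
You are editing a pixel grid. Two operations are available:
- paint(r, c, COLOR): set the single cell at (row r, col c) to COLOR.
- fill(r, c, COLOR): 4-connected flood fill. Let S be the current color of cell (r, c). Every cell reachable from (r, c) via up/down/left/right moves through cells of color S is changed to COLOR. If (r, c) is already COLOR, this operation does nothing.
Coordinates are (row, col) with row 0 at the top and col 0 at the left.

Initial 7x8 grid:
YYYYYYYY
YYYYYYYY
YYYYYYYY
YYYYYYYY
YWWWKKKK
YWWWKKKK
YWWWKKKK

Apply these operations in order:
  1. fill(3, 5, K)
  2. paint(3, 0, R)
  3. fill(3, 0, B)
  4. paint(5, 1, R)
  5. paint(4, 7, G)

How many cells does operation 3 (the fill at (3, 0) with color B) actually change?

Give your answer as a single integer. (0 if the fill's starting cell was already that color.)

After op 1 fill(3,5,K) [35 cells changed]:
KKKKKKKK
KKKKKKKK
KKKKKKKK
KKKKKKKK
KWWWKKKK
KWWWKKKK
KWWWKKKK
After op 2 paint(3,0,R):
KKKKKKKK
KKKKKKKK
KKKKKKKK
RKKKKKKK
KWWWKKKK
KWWWKKKK
KWWWKKKK
After op 3 fill(3,0,B) [1 cells changed]:
KKKKKKKK
KKKKKKKK
KKKKKKKK
BKKKKKKK
KWWWKKKK
KWWWKKKK
KWWWKKKK

Answer: 1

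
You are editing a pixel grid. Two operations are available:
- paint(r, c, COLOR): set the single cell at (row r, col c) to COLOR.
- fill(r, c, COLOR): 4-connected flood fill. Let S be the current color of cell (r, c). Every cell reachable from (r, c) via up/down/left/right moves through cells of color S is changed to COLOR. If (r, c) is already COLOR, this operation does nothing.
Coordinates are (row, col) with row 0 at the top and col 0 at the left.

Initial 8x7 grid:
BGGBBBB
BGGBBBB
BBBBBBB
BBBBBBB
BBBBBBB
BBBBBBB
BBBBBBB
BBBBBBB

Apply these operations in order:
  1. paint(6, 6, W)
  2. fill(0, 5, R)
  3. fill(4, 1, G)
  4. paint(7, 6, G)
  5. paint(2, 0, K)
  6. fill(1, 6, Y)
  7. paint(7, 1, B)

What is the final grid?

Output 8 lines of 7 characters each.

Answer: YYYYYYY
YYYYYYY
KYYYYYY
YYYYYYY
YYYYYYY
YYYYYYY
YYYYYYW
YBYYYYY

Derivation:
After op 1 paint(6,6,W):
BGGBBBB
BGGBBBB
BBBBBBB
BBBBBBB
BBBBBBB
BBBBBBB
BBBBBBW
BBBBBBB
After op 2 fill(0,5,R) [51 cells changed]:
RGGRRRR
RGGRRRR
RRRRRRR
RRRRRRR
RRRRRRR
RRRRRRR
RRRRRRW
RRRRRRR
After op 3 fill(4,1,G) [51 cells changed]:
GGGGGGG
GGGGGGG
GGGGGGG
GGGGGGG
GGGGGGG
GGGGGGG
GGGGGGW
GGGGGGG
After op 4 paint(7,6,G):
GGGGGGG
GGGGGGG
GGGGGGG
GGGGGGG
GGGGGGG
GGGGGGG
GGGGGGW
GGGGGGG
After op 5 paint(2,0,K):
GGGGGGG
GGGGGGG
KGGGGGG
GGGGGGG
GGGGGGG
GGGGGGG
GGGGGGW
GGGGGGG
After op 6 fill(1,6,Y) [54 cells changed]:
YYYYYYY
YYYYYYY
KYYYYYY
YYYYYYY
YYYYYYY
YYYYYYY
YYYYYYW
YYYYYYY
After op 7 paint(7,1,B):
YYYYYYY
YYYYYYY
KYYYYYY
YYYYYYY
YYYYYYY
YYYYYYY
YYYYYYW
YBYYYYY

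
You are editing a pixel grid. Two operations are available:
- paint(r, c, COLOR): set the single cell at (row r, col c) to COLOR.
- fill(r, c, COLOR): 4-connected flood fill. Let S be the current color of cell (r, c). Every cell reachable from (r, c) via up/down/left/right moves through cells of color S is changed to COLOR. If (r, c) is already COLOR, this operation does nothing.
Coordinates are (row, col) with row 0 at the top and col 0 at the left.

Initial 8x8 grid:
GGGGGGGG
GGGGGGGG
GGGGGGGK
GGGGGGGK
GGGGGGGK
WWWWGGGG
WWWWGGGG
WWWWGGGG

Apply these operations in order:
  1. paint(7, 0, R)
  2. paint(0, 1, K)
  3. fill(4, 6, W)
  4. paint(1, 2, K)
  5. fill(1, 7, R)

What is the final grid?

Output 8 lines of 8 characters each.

After op 1 paint(7,0,R):
GGGGGGGG
GGGGGGGG
GGGGGGGK
GGGGGGGK
GGGGGGGK
WWWWGGGG
WWWWGGGG
RWWWGGGG
After op 2 paint(0,1,K):
GKGGGGGG
GGGGGGGG
GGGGGGGK
GGGGGGGK
GGGGGGGK
WWWWGGGG
WWWWGGGG
RWWWGGGG
After op 3 fill(4,6,W) [48 cells changed]:
WKWWWWWW
WWWWWWWW
WWWWWWWK
WWWWWWWK
WWWWWWWK
WWWWWWWW
WWWWWWWW
RWWWWWWW
After op 4 paint(1,2,K):
WKWWWWWW
WWKWWWWW
WWWWWWWK
WWWWWWWK
WWWWWWWK
WWWWWWWW
WWWWWWWW
RWWWWWWW
After op 5 fill(1,7,R) [58 cells changed]:
RKRRRRRR
RRKRRRRR
RRRRRRRK
RRRRRRRK
RRRRRRRK
RRRRRRRR
RRRRRRRR
RRRRRRRR

Answer: RKRRRRRR
RRKRRRRR
RRRRRRRK
RRRRRRRK
RRRRRRRK
RRRRRRRR
RRRRRRRR
RRRRRRRR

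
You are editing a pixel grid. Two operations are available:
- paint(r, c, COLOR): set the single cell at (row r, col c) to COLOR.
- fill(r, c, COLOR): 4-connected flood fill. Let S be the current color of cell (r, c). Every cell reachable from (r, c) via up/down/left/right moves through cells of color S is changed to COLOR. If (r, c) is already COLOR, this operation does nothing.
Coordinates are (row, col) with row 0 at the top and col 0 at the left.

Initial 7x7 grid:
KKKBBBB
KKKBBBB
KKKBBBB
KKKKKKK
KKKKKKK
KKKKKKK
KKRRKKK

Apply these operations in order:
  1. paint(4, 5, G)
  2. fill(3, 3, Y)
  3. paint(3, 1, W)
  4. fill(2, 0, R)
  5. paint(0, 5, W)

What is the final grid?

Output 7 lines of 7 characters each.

Answer: RRRBBWB
RRRBBBB
RRRBBBB
RWRRRRR
RRRRRGR
RRRRRRR
RRRRRRR

Derivation:
After op 1 paint(4,5,G):
KKKBBBB
KKKBBBB
KKKBBBB
KKKKKKK
KKKKKGK
KKKKKKK
KKRRKKK
After op 2 fill(3,3,Y) [34 cells changed]:
YYYBBBB
YYYBBBB
YYYBBBB
YYYYYYY
YYYYYGY
YYYYYYY
YYRRYYY
After op 3 paint(3,1,W):
YYYBBBB
YYYBBBB
YYYBBBB
YWYYYYY
YYYYYGY
YYYYYYY
YYRRYYY
After op 4 fill(2,0,R) [33 cells changed]:
RRRBBBB
RRRBBBB
RRRBBBB
RWRRRRR
RRRRRGR
RRRRRRR
RRRRRRR
After op 5 paint(0,5,W):
RRRBBWB
RRRBBBB
RRRBBBB
RWRRRRR
RRRRRGR
RRRRRRR
RRRRRRR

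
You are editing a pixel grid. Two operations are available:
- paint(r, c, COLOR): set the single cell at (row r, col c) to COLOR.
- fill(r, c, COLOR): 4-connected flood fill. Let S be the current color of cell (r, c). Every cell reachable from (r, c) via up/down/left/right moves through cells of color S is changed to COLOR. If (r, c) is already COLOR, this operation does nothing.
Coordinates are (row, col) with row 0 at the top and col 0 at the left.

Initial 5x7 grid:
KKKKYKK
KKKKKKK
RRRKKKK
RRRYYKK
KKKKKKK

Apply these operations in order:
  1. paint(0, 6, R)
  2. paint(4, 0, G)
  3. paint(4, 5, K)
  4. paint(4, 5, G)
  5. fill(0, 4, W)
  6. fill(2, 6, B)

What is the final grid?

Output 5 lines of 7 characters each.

After op 1 paint(0,6,R):
KKKKYKR
KKKKKKK
RRRKKKK
RRRYYKK
KKKKKKK
After op 2 paint(4,0,G):
KKKKYKR
KKKKKKK
RRRKKKK
RRRYYKK
GKKKKKK
After op 3 paint(4,5,K):
KKKKYKR
KKKKKKK
RRRKKKK
RRRYYKK
GKKKKKK
After op 4 paint(4,5,G):
KKKKYKR
KKKKKKK
RRRKKKK
RRRYYKK
GKKKKGK
After op 5 fill(0,4,W) [1 cells changed]:
KKKKWKR
KKKKKKK
RRRKKKK
RRRYYKK
GKKKKGK
After op 6 fill(2,6,B) [19 cells changed]:
BBBBWBR
BBBBBBB
RRRBBBB
RRRYYBB
GKKKKGB

Answer: BBBBWBR
BBBBBBB
RRRBBBB
RRRYYBB
GKKKKGB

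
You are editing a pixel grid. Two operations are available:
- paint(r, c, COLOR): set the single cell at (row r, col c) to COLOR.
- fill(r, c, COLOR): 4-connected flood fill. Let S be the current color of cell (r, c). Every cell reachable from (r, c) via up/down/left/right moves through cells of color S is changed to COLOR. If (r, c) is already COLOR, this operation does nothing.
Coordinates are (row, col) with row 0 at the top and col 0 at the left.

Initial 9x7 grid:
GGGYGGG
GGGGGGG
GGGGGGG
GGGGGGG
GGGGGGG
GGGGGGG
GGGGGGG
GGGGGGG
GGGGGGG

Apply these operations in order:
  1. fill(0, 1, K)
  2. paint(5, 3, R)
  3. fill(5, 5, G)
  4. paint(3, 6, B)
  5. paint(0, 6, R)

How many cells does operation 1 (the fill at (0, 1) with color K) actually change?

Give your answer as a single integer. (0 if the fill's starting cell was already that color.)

After op 1 fill(0,1,K) [62 cells changed]:
KKKYKKK
KKKKKKK
KKKKKKK
KKKKKKK
KKKKKKK
KKKKKKK
KKKKKKK
KKKKKKK
KKKKKKK

Answer: 62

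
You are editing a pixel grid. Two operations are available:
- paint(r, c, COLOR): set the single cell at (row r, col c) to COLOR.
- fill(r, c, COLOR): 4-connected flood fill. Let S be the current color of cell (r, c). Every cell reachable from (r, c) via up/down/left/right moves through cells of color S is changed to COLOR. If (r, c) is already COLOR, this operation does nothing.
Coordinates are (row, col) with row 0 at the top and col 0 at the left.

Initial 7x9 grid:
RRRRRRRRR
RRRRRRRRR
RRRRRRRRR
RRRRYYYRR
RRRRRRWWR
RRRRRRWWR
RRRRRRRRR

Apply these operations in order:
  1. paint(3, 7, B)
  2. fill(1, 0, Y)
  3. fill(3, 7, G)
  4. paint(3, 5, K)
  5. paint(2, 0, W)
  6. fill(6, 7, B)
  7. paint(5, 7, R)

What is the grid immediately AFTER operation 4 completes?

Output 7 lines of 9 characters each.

After op 1 paint(3,7,B):
RRRRRRRRR
RRRRRRRRR
RRRRRRRRR
RRRRYYYBR
RRRRRRWWR
RRRRRRWWR
RRRRRRRRR
After op 2 fill(1,0,Y) [55 cells changed]:
YYYYYYYYY
YYYYYYYYY
YYYYYYYYY
YYYYYYYBY
YYYYYYWWY
YYYYYYWWY
YYYYYYYYY
After op 3 fill(3,7,G) [1 cells changed]:
YYYYYYYYY
YYYYYYYYY
YYYYYYYYY
YYYYYYYGY
YYYYYYWWY
YYYYYYWWY
YYYYYYYYY
After op 4 paint(3,5,K):
YYYYYYYYY
YYYYYYYYY
YYYYYYYYY
YYYYYKYGY
YYYYYYWWY
YYYYYYWWY
YYYYYYYYY

Answer: YYYYYYYYY
YYYYYYYYY
YYYYYYYYY
YYYYYKYGY
YYYYYYWWY
YYYYYYWWY
YYYYYYYYY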